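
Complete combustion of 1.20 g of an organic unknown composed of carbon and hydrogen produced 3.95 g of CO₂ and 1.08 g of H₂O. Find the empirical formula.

C3H4

mol C = 3.95 g CO₂ ÷ 44.009 g/mol = 0.08975 mol
mol H = 2 × 1.08 g H₂O ÷ 18.015 g/mol = 0.1199 mol
Divide by the smallest (0.08975 mol): C 1.000, H 1.336
Multiplying each by 3 gives whole numbers: C 3.00, H 4.01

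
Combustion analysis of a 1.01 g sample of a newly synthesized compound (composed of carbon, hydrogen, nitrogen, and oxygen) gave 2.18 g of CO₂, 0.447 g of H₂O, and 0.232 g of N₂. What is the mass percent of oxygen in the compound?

mol C = 2.18 g CO₂ ÷ 44.009 g/mol = 0.04954 mol
mol H = 2 × 0.447 g H₂O ÷ 18.015 g/mol = 0.04963 mol
mol N = 2 × 0.232 g N₂ ÷ 28.014 g/mol = 0.01656 mol
mass O = 1.01 − (0.5950 + 0.05002 + 0.2320) = 0.1330 g → mol O = 0.1330 ÷ 15.999 = 0.008314 mol
mass % O = 0.1330 g ÷ 1.01 g × 100%

13.2%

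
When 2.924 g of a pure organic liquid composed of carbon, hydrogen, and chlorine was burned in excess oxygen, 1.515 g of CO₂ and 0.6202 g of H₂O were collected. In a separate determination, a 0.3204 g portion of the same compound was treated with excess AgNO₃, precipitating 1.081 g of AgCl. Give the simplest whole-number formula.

CH2Cl2

mol C = 1.515 g CO₂ ÷ 44.009 g/mol = 0.034425 mol
mol H = 2 × 0.6202 g H₂O ÷ 18.015 g/mol = 0.068854 mol
From the AgCl data: mol Cl per gram of compound = (1.081 ÷ 143.318) ÷ 0.3204 = 0.023541 mol/g, so in the 2.924 g combustion sample mol Cl = 0.068835 mol
Divide by the smallest (0.034425 mol): C 1.000, H 2.000, Cl 2.000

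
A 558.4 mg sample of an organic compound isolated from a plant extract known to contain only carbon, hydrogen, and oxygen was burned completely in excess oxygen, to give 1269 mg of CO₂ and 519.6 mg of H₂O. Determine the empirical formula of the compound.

mol C = 1.269 g CO₂ ÷ 44.009 g/mol = 0.028835 mol
mol H = 2 × 0.5196 g H₂O ÷ 18.015 g/mol = 0.057685 mol
mass O = 0.5584 − (0.34634 + 0.058147) = 0.15392 g → mol O = 0.15392 ÷ 15.999 = 0.0096203 mol
Divide by the smallest (0.0096203 mol): C 2.997, H 5.996, O 1.000

C3H6O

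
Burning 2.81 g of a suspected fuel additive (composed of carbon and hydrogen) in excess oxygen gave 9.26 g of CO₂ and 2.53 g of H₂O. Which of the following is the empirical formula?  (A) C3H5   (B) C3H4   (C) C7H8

(B) C3H4

mol C = 9.26 g CO₂ ÷ 44.009 g/mol = 0.2104 mol
mol H = 2 × 2.53 g H₂O ÷ 18.015 g/mol = 0.2809 mol
Divide by the smallest (0.2104 mol): C 1.000, H 1.335
Multiplying each by 3 gives whole numbers: C 3.00, H 4.00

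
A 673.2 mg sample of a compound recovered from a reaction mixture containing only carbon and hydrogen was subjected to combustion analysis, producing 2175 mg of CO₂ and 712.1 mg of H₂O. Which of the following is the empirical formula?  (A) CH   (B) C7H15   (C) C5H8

mol C = 2.175 g CO₂ ÷ 44.009 g/mol = 0.049422 mol
mol H = 2 × 0.7121 g H₂O ÷ 18.015 g/mol = 0.079056 mol
Divide by the smallest (0.049422 mol): C 1.000, H 1.600
Multiplying each by 5 gives whole numbers: C 5.00, H 8.00

(C) C5H8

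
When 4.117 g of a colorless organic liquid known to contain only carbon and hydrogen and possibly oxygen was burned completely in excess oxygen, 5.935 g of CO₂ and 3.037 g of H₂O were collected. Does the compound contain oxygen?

mol C = 5.935 g CO₂ ÷ 44.009 g/mol = 0.13486 mol
mol H = 2 × 3.037 g H₂O ÷ 18.015 g/mol = 0.33716 mol
C and H account for only 1.9596 g of the 4.117 g sample; the remaining 2.1574 g must be oxygen.

yes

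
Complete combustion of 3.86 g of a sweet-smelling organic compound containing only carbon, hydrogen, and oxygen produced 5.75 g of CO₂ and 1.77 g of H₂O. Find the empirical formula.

C2H3O2

mol C = 5.75 g CO₂ ÷ 44.009 g/mol = 0.1307 mol
mol H = 2 × 1.77 g H₂O ÷ 18.015 g/mol = 0.1965 mol
mass O = 3.86 − (1.569 + 0.1981) = 2.093 g → mol O = 2.093 ÷ 15.999 = 0.1308 mol
Divide by the smallest (0.1307 mol): C 1.000, H 1.504, O 1.001
Multiplying each by 2 gives whole numbers: C 2.00, H 3.01, O 2.00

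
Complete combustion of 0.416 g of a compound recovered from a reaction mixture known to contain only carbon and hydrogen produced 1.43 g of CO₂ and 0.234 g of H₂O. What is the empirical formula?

mol C = 1.43 g CO₂ ÷ 44.009 g/mol = 0.03249 mol
mol H = 2 × 0.234 g H₂O ÷ 18.015 g/mol = 0.02598 mol
Divide by the smallest (0.02598 mol): C 1.251, H 1.000
Multiplying each by 4 gives whole numbers: C 5.00, H 4.00

C5H4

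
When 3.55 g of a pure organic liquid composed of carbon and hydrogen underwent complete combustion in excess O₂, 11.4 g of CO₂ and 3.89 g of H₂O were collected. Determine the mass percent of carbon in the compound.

87.6%

mol C = 11.4 g CO₂ ÷ 44.009 g/mol = 0.2590 mol
mol H = 2 × 3.89 g H₂O ÷ 18.015 g/mol = 0.4319 mol
mass % C = 3.111 g ÷ 3.55 g × 100%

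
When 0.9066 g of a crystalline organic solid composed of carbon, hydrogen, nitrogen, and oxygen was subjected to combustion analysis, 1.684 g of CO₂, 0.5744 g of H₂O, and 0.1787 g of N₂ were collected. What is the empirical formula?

C3H5NO

mol C = 1.684 g CO₂ ÷ 44.009 g/mol = 0.038265 mol
mol H = 2 × 0.5744 g H₂O ÷ 18.015 g/mol = 0.063769 mol
mol N = 2 × 0.1787 g N₂ ÷ 28.014 g/mol = 0.012758 mol
mass O = 0.9066 − (0.45960 + 0.064279 + 0.17870) = 0.20402 g → mol O = 0.20402 ÷ 15.999 = 0.012752 mol
Divide by the smallest (0.012752 mol): C 3.001, H 5.001, N 1.000, O 1.000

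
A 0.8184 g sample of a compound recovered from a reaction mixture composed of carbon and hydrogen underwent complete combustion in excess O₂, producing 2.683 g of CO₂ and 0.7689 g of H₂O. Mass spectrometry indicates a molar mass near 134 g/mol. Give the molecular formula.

C10H14

mol C = 2.683 g CO₂ ÷ 44.009 g/mol = 0.060965 mol
mol H = 2 × 0.7689 g H₂O ÷ 18.015 g/mol = 0.085362 mol
Divide by the smallest (0.060965 mol): C 1.000, H 1.400
Multiplying each by 5 gives whole numbers: C 5.00, H 7.00
Empirical formula: C5H7
Empirical-formula mass = 67.11 g/mol; 134 ÷ 67.11 ≈ 2, so the molecular formula is C10H14.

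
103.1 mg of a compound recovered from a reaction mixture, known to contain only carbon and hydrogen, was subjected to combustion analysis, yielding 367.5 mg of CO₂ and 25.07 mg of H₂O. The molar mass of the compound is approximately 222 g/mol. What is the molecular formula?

mol C = 0.3675 g CO₂ ÷ 44.009 g/mol = 0.0083506 mol
mol H = 2 × 0.02507 g H₂O ÷ 18.015 g/mol = 0.0027832 mol
Divide by the smallest (0.0027832 mol): C 3.000, H 1.000
Empirical formula: C3H
Empirical-formula mass = 37.04 g/mol; 222 ÷ 37.04 ≈ 6, so the molecular formula is C18H6.

C18H6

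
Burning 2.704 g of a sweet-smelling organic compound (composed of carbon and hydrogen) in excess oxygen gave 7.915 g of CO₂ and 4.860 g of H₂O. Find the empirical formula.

mol C = 7.915 g CO₂ ÷ 44.009 g/mol = 0.17985 mol
mol H = 2 × 4.860 g H₂O ÷ 18.015 g/mol = 0.53955 mol
Divide by the smallest (0.17985 mol): C 1.000, H 3.000

CH3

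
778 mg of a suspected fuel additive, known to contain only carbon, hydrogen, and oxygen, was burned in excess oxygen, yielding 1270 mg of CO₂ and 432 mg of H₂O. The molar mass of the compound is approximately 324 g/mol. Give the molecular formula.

mol C = 1.27 g CO₂ ÷ 44.009 g/mol = 0.02886 mol
mol H = 2 × 0.432 g H₂O ÷ 18.015 g/mol = 0.04796 mol
mass O = 0.778 − (0.3466 + 0.04834) = 0.3830 g → mol O = 0.3830 ÷ 15.999 = 0.02394 mol
Divide by the smallest (0.02394 mol): C 1.205, H 2.003, O 1.000
Multiplying each by 5 gives whole numbers: C 6.03, H 10.02, O 5.00
Empirical formula: C6H10O5
Empirical-formula mass = 162.14 g/mol; 324 ÷ 162.14 ≈ 2, so the molecular formula is C12H20O10.

C12H20O10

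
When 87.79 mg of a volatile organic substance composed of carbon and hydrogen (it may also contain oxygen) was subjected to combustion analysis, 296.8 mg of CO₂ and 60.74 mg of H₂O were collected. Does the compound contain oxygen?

mol C = 0.2968 g CO₂ ÷ 44.009 g/mol = 0.0067441 mol
mol H = 2 × 0.06074 g H₂O ÷ 18.015 g/mol = 0.0067433 mol
C and H together account for 0.087800 g — essentially the entire 0.08779 g sample — so the compound contains no oxygen.

no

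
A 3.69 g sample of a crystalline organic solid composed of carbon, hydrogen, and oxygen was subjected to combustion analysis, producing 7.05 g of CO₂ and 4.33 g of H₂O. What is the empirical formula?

mol C = 7.05 g CO₂ ÷ 44.009 g/mol = 0.1602 mol
mol H = 2 × 4.33 g H₂O ÷ 18.015 g/mol = 0.4807 mol
mass O = 3.69 − (1.924 + 0.4846) = 1.281 g → mol O = 1.281 ÷ 15.999 = 0.08009 mol
Divide by the smallest (0.08009 mol): C 2.000, H 6.002, O 1.000

C2H6O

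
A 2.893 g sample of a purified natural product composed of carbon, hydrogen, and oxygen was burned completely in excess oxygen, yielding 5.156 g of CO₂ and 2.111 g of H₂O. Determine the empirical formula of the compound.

mol C = 5.156 g CO₂ ÷ 44.009 g/mol = 0.11716 mol
mol H = 2 × 2.111 g H₂O ÷ 18.015 g/mol = 0.23436 mol
mass O = 2.893 − (1.4072 + 0.23624) = 1.2496 g → mol O = 1.2496 ÷ 15.999 = 0.078104 mol
Divide by the smallest (0.078104 mol): C 1.500, H 3.001, O 1.000
Multiplying each by 2 gives whole numbers: C 3.00, H 6.00, O 2.00

C3H6O2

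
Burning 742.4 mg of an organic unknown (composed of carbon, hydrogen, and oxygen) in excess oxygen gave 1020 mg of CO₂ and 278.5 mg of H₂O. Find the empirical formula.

C6H8O7

mol C = 1.020 g CO₂ ÷ 44.009 g/mol = 0.023177 mol
mol H = 2 × 0.2785 g H₂O ÷ 18.015 g/mol = 0.030919 mol
mass O = 0.7424 − (0.27838 + 0.031166) = 0.43285 g → mol O = 0.43285 ÷ 15.999 = 0.027055 mol
Divide by the smallest (0.023177 mol): C 1.000, H 1.334, O 1.167
Multiplying each by 6 gives whole numbers: C 6.00, H 8.00, O 7.00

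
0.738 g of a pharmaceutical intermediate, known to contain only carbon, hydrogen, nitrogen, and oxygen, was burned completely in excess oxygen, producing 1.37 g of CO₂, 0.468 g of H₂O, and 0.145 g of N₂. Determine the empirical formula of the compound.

mol C = 1.37 g CO₂ ÷ 44.009 g/mol = 0.03113 mol
mol H = 2 × 0.468 g H₂O ÷ 18.015 g/mol = 0.05196 mol
mol N = 2 × 0.145 g N₂ ÷ 28.014 g/mol = 0.01035 mol
mass O = 0.738 − (0.3739 + 0.05237 + 0.1450) = 0.1667 g → mol O = 0.1667 ÷ 15.999 = 0.01042 mol
Divide by the smallest (0.01035 mol): C 3.007, H 5.019, N 1.000, O 1.007

C3H5NO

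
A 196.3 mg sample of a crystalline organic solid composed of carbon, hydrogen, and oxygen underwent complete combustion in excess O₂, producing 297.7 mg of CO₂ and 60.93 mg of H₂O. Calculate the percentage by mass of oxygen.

mol C = 0.2977 g CO₂ ÷ 44.009 g/mol = 0.0067645 mol
mol H = 2 × 0.06093 g H₂O ÷ 18.015 g/mol = 0.0067644 mol
mass O = 0.1963 − (0.081249 + 0.0068185) = 0.10823 g → mol O = 0.10823 ÷ 15.999 = 0.0067650 mol
mass % O = 0.10823 g ÷ 0.1963 g × 100%

55.14%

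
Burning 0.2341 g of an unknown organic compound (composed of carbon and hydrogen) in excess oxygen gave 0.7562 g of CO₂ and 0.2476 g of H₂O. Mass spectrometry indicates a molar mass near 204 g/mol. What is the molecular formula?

mol C = 0.7562 g CO₂ ÷ 44.009 g/mol = 0.017183 mol
mol H = 2 × 0.2476 g H₂O ÷ 18.015 g/mol = 0.027488 mol
Divide by the smallest (0.017183 mol): C 1.000, H 1.600
Multiplying each by 5 gives whole numbers: C 5.00, H 8.00
Empirical formula: C5H8
Empirical-formula mass = 68.12 g/mol; 204 ÷ 68.12 ≈ 3, so the molecular formula is C15H24.

C15H24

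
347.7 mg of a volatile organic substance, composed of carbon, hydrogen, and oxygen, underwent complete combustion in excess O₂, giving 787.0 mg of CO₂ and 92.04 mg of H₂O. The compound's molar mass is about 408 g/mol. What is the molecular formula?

C21H12O9

mol C = 0.7870 g CO₂ ÷ 44.009 g/mol = 0.017883 mol
mol H = 2 × 0.09204 g H₂O ÷ 18.015 g/mol = 0.010218 mol
mass O = 0.3477 − (0.21479 + 0.010300) = 0.12261 g → mol O = 0.12261 ÷ 15.999 = 0.0076637 mol
Divide by the smallest (0.0076637 mol): C 2.333, H 1.333, O 1.000
Multiplying each by 3 gives whole numbers: C 7.00, H 4.00, O 3.00
Empirical formula: C7H4O3
Empirical-formula mass = 136.11 g/mol; 408 ÷ 136.11 ≈ 3, so the molecular formula is C21H12O9.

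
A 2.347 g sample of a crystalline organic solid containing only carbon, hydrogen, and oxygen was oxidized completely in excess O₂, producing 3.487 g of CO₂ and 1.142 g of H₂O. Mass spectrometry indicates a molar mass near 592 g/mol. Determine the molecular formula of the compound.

mol C = 3.487 g CO₂ ÷ 44.009 g/mol = 0.079234 mol
mol H = 2 × 1.142 g H₂O ÷ 18.015 g/mol = 0.12678 mol
mass O = 2.347 − (0.95168 + 0.12780) = 1.2675 g → mol O = 1.2675 ÷ 15.999 = 0.079225 mol
Divide by the smallest (0.079225 mol): C 1.000, H 1.600, O 1.000
Multiplying each by 5 gives whole numbers: C 5.00, H 8.00, O 5.00
Empirical formula: C5H8O5
Empirical-formula mass = 148.11 g/mol; 592 ÷ 148.11 ≈ 4, so the molecular formula is C20H32O20.

C20H32O20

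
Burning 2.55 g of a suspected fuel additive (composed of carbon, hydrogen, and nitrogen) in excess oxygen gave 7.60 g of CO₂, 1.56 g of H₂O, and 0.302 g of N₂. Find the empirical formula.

C8H8N

mol C = 7.60 g CO₂ ÷ 44.009 g/mol = 0.1727 mol
mol H = 2 × 1.56 g H₂O ÷ 18.015 g/mol = 0.1732 mol
mol N = 2 × 0.302 g N₂ ÷ 28.014 g/mol = 0.02156 mol
Divide by the smallest (0.02156 mol): C 8.010, H 8.033, N 1.000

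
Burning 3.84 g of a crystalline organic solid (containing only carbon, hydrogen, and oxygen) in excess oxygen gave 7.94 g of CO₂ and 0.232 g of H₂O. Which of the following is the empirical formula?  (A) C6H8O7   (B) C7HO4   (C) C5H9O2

(B) C7HO4

mol C = 7.94 g CO₂ ÷ 44.009 g/mol = 0.1804 mol
mol H = 2 × 0.232 g H₂O ÷ 18.015 g/mol = 0.02576 mol
mass O = 3.84 − (2.167 + 0.02596) = 1.647 g → mol O = 1.647 ÷ 15.999 = 0.1029 mol
Divide by the smallest (0.02576 mol): C 7.005, H 1.000, O 3.997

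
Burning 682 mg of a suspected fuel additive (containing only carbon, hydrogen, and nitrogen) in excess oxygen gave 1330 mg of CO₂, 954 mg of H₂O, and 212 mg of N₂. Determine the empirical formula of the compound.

C2H7N

mol C = 1.33 g CO₂ ÷ 44.009 g/mol = 0.03022 mol
mol H = 2 × 0.954 g H₂O ÷ 18.015 g/mol = 0.1059 mol
mol N = 2 × 0.212 g N₂ ÷ 28.014 g/mol = 0.01514 mol
Divide by the smallest (0.01514 mol): C 1.997, H 6.998, N 1.000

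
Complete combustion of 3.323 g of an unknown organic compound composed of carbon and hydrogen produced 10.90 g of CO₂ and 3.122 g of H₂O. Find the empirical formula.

C5H7

mol C = 10.90 g CO₂ ÷ 44.009 g/mol = 0.24768 mol
mol H = 2 × 3.122 g H₂O ÷ 18.015 g/mol = 0.34660 mol
Divide by the smallest (0.24768 mol): C 1.000, H 1.399
Multiplying each by 5 gives whole numbers: C 5.00, H 7.00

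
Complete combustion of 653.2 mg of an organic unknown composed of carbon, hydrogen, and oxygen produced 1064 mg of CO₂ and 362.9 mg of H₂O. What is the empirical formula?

C6H10O5

mol C = 1.064 g CO₂ ÷ 44.009 g/mol = 0.024177 mol
mol H = 2 × 0.3629 g H₂O ÷ 18.015 g/mol = 0.040289 mol
mass O = 0.6532 − (0.29039 + 0.040611) = 0.32220 g → mol O = 0.32220 ÷ 15.999 = 0.020139 mol
Divide by the smallest (0.020139 mol): C 1.201, H 2.001, O 1.000
Multiplying each by 5 gives whole numbers: C 6.00, H 10.00, O 5.00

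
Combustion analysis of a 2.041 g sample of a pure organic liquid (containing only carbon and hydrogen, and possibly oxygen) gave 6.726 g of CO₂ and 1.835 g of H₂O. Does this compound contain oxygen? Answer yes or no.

mol C = 6.726 g CO₂ ÷ 44.009 g/mol = 0.15283 mol
mol H = 2 × 1.835 g H₂O ÷ 18.015 g/mol = 0.20372 mol
C and H together account for 2.0410 g — essentially the entire 2.041 g sample — so the compound contains no oxygen.

no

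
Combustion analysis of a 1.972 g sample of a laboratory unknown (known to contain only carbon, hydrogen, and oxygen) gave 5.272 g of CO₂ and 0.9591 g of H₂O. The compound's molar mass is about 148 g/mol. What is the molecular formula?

C9H8O2

mol C = 5.272 g CO₂ ÷ 44.009 g/mol = 0.11979 mol
mol H = 2 × 0.9591 g H₂O ÷ 18.015 g/mol = 0.10648 mol
mass O = 1.972 − (1.4388 + 0.10733) = 0.42583 g → mol O = 0.42583 ÷ 15.999 = 0.026616 mol
Divide by the smallest (0.026616 mol): C 4.501, H 4.001, O 1.000
Multiplying each by 2 gives whole numbers: C 9.00, H 8.00, O 2.00
Empirical formula: C9H8O2
Empirical-formula mass = 148.16 g/mol; 148 ÷ 148.16 ≈ 1, so the molecular formula is C9H8O2.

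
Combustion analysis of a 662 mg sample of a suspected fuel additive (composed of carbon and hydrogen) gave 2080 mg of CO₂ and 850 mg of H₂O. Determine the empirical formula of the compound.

CH2

mol C = 2.08 g CO₂ ÷ 44.009 g/mol = 0.04726 mol
mol H = 2 × 0.850 g H₂O ÷ 18.015 g/mol = 0.09437 mol
Divide by the smallest (0.04726 mol): C 1.000, H 1.997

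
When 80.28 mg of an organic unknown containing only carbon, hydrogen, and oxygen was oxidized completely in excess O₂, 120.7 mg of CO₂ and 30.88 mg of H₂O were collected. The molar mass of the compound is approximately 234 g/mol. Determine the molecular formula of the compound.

C8H10O8

mol C = 0.1207 g CO₂ ÷ 44.009 g/mol = 0.0027426 mol
mol H = 2 × 0.03088 g H₂O ÷ 18.015 g/mol = 0.0034283 mol
mass O = 0.08028 − (0.032942 + 0.0034557) = 0.043883 g → mol O = 0.043883 ÷ 15.999 = 0.0027428 mol
Divide by the smallest (0.0027426 mol): C 1.000, H 1.250, O 1.000
Multiplying each by 4 gives whole numbers: C 4.00, H 5.00, O 4.00
Empirical formula: C4H5O4
Empirical-formula mass = 117.08 g/mol; 234 ÷ 117.08 ≈ 2, so the molecular formula is C8H10O8.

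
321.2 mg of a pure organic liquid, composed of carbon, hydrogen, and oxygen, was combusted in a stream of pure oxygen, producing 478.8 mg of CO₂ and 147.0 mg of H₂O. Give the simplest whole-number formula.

mol C = 0.4788 g CO₂ ÷ 44.009 g/mol = 0.010880 mol
mol H = 2 × 0.1470 g H₂O ÷ 18.015 g/mol = 0.016320 mol
mass O = 0.3212 − (0.13067 + 0.016450) = 0.17407 g → mol O = 0.17407 ÷ 15.999 = 0.010880 mol
Divide by the smallest (0.010880 mol): C 1.000, H 1.500, O 1.000
Multiplying each by 2 gives whole numbers: C 2.00, H 3.00, O 2.00

C2H3O2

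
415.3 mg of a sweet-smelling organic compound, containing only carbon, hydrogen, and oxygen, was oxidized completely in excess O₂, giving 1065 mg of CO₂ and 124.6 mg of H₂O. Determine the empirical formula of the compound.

C7H4O2

mol C = 1.065 g CO₂ ÷ 44.009 g/mol = 0.024200 mol
mol H = 2 × 0.1246 g H₂O ÷ 18.015 g/mol = 0.013833 mol
mass O = 0.4153 − (0.29066 + 0.013944) = 0.11070 g → mol O = 0.11070 ÷ 15.999 = 0.0069189 mol
Divide by the smallest (0.0069189 mol): C 3.498, H 1.999, O 1.000
Multiplying each by 2 gives whole numbers: C 7.00, H 4.00, O 2.00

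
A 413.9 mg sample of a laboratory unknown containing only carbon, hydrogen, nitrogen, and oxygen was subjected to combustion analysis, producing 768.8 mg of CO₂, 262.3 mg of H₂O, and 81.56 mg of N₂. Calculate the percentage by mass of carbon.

mol C = 0.7688 g CO₂ ÷ 44.009 g/mol = 0.017469 mol
mol H = 2 × 0.2623 g H₂O ÷ 18.015 g/mol = 0.029120 mol
mol N = 2 × 0.08156 g N₂ ÷ 28.014 g/mol = 0.0058228 mol
mass O = 0.4139 − (0.20982 + 0.029353 + 0.081560) = 0.093165 g → mol O = 0.093165 ÷ 15.999 = 0.0058232 mol
mass % C = 0.20982 g ÷ 0.4139 g × 100%

50.69%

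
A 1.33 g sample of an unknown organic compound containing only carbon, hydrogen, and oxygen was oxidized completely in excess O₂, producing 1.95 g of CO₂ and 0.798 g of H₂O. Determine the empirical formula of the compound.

CH2O

mol C = 1.95 g CO₂ ÷ 44.009 g/mol = 0.04431 mol
mol H = 2 × 0.798 g H₂O ÷ 18.015 g/mol = 0.08859 mol
mass O = 1.33 − (0.5322 + 0.08930) = 0.7085 g → mol O = 0.7085 ÷ 15.999 = 0.04428 mol
Divide by the smallest (0.04428 mol): C 1.001, H 2.001, O 1.000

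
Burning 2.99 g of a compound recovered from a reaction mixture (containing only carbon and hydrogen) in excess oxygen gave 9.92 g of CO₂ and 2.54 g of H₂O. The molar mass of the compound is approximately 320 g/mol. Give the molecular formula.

C24H30

mol C = 9.92 g CO₂ ÷ 44.009 g/mol = 0.2254 mol
mol H = 2 × 2.54 g H₂O ÷ 18.015 g/mol = 0.2820 mol
Divide by the smallest (0.2254 mol): C 1.000, H 1.251
Multiplying each by 4 gives whole numbers: C 4.00, H 5.00
Empirical formula: C4H5
Empirical-formula mass = 53.08 g/mol; 320 ÷ 53.08 ≈ 6, so the molecular formula is C24H30.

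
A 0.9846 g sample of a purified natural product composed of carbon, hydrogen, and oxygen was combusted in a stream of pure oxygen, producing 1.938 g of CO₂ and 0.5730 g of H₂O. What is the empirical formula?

C9H13O5

mol C = 1.938 g CO₂ ÷ 44.009 g/mol = 0.044036 mol
mol H = 2 × 0.5730 g H₂O ÷ 18.015 g/mol = 0.063614 mol
mass O = 0.9846 − (0.52892 + 0.064123) = 0.39156 g → mol O = 0.39156 ÷ 15.999 = 0.024474 mol
Divide by the smallest (0.024474 mol): C 1.799, H 2.599, O 1.000
Multiplying each by 5 gives whole numbers: C 9.00, H 13.00, O 5.00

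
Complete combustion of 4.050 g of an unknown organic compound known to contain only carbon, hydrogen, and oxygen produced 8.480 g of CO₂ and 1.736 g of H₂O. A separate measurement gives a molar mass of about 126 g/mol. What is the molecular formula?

C6H6O3

mol C = 8.480 g CO₂ ÷ 44.009 g/mol = 0.19269 mol
mol H = 2 × 1.736 g H₂O ÷ 18.015 g/mol = 0.19273 mol
mass O = 4.050 − (2.3144 + 0.19427) = 1.5414 g → mol O = 1.5414 ÷ 15.999 = 0.096341 mol
Divide by the smallest (0.096341 mol): C 2.000, H 2.000, O 1.000
Empirical formula: C2H2O
Empirical-formula mass = 42.04 g/mol; 126 ÷ 42.04 ≈ 3, so the molecular formula is C6H6O3.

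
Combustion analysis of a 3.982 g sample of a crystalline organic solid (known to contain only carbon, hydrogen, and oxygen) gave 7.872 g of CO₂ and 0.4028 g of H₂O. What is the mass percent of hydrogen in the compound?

1.13%

mol C = 7.872 g CO₂ ÷ 44.009 g/mol = 0.17887 mol
mol H = 2 × 0.4028 g H₂O ÷ 18.015 g/mol = 0.044718 mol
mass O = 3.982 − (2.1484 + 0.045076) = 1.7885 g → mol O = 1.7885 ÷ 15.999 = 0.11179 mol
mass % H = 0.045076 g ÷ 3.982 g × 100%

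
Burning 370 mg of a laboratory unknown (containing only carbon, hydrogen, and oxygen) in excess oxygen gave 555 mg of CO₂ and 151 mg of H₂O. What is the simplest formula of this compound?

mol C = 0.555 g CO₂ ÷ 44.009 g/mol = 0.01261 mol
mol H = 2 × 0.151 g H₂O ÷ 18.015 g/mol = 0.01676 mol
mass O = 0.370 − (0.1515 + 0.01690) = 0.2016 g → mol O = 0.2016 ÷ 15.999 = 0.01260 mol
Divide by the smallest (0.01260 mol): C 1.001, H 1.330, O 1.000
Multiplying each by 3 gives whole numbers: C 3.00, H 3.99, O 3.00

C3H4O3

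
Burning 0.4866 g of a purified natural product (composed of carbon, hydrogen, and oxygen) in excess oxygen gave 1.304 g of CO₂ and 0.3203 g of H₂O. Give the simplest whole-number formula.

mol C = 1.304 g CO₂ ÷ 44.009 g/mol = 0.029630 mol
mol H = 2 × 0.3203 g H₂O ÷ 18.015 g/mol = 0.035559 mol
mass O = 0.4866 − (0.35589 + 0.035844) = 0.094867 g → mol O = 0.094867 ÷ 15.999 = 0.0059295 mol
Divide by the smallest (0.0059295 mol): C 4.997, H 5.997, O 1.000

C5H6O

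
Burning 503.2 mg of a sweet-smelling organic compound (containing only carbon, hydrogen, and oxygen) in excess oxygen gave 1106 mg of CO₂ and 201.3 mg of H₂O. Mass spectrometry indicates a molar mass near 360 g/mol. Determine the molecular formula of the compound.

C18H16O8

mol C = 1.106 g CO₂ ÷ 44.009 g/mol = 0.025131 mol
mol H = 2 × 0.2013 g H₂O ÷ 18.015 g/mol = 0.022348 mol
mass O = 0.5032 − (0.30185 + 0.022527) = 0.17882 g → mol O = 0.17882 ÷ 15.999 = 0.011177 mol
Divide by the smallest (0.011177 mol): C 2.248, H 1.999, O 1.000
Multiplying each by 4 gives whole numbers: C 8.99, H 8.00, O 4.00
Empirical formula: C9H8O4
Empirical-formula mass = 180.16 g/mol; 360 ÷ 180.16 ≈ 2, so the molecular formula is C18H16O8.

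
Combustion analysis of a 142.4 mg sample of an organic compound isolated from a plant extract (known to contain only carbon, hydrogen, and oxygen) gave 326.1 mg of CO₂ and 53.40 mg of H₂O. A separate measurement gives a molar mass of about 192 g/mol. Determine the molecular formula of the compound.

mol C = 0.3261 g CO₂ ÷ 44.009 g/mol = 0.0074098 mol
mol H = 2 × 0.05340 g H₂O ÷ 18.015 g/mol = 0.0059284 mol
mass O = 0.1424 − (0.089000 + 0.0059758) = 0.047424 g → mol O = 0.047424 ÷ 15.999 = 0.0029642 mol
Divide by the smallest (0.0029642 mol): C 2.500, H 2.000, O 1.000
Multiplying each by 2 gives whole numbers: C 5.00, H 4.00, O 2.00
Empirical formula: C5H4O2
Empirical-formula mass = 96.08 g/mol; 192 ÷ 96.08 ≈ 2, so the molecular formula is C10H8O4.

C10H8O4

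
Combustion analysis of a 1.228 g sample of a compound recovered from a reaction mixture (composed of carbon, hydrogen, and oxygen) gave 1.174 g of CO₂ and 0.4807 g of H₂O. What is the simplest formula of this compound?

mol C = 1.174 g CO₂ ÷ 44.009 g/mol = 0.026676 mol
mol H = 2 × 0.4807 g H₂O ÷ 18.015 g/mol = 0.053367 mol
mass O = 1.228 − (0.32041 + 0.053794) = 0.85380 g → mol O = 0.85380 ÷ 15.999 = 0.053366 mol
Divide by the smallest (0.026676 mol): C 1.000, H 2.001, O 2.000

CH2O2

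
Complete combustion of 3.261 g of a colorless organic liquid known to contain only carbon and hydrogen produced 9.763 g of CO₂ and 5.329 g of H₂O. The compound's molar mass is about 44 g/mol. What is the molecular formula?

mol C = 9.763 g CO₂ ÷ 44.009 g/mol = 0.22184 mol
mol H = 2 × 5.329 g H₂O ÷ 18.015 g/mol = 0.59162 mol
Divide by the smallest (0.22184 mol): C 1.000, H 2.667
Multiplying each by 3 gives whole numbers: C 3.00, H 8.00
Empirical formula: C3H8
Empirical-formula mass = 44.10 g/mol; 44 ÷ 44.10 ≈ 1, so the molecular formula is C3H8.

C3H8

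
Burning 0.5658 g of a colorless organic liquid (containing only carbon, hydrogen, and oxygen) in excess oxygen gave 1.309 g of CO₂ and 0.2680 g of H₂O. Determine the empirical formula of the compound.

mol C = 1.309 g CO₂ ÷ 44.009 g/mol = 0.029744 mol
mol H = 2 × 0.2680 g H₂O ÷ 18.015 g/mol = 0.029753 mol
mass O = 0.5658 − (0.35725 + 0.029991) = 0.17855 g → mol O = 0.17855 ÷ 15.999 = 0.011160 mol
Divide by the smallest (0.011160 mol): C 2.665, H 2.666, O 1.000
Multiplying each by 3 gives whole numbers: C 8.00, H 8.00, O 3.00

C8H8O3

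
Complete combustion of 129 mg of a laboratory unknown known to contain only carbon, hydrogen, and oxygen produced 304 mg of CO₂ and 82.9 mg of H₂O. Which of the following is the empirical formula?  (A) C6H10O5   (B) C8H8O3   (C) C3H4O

(C) C3H4O

mol C = 0.304 g CO₂ ÷ 44.009 g/mol = 0.006908 mol
mol H = 2 × 0.0829 g H₂O ÷ 18.015 g/mol = 0.009203 mol
mass O = 0.129 − (0.08297 + 0.009277) = 0.03675 g → mol O = 0.03675 ÷ 15.999 = 0.002297 mol
Divide by the smallest (0.002297 mol): C 3.007, H 4.006, O 1.000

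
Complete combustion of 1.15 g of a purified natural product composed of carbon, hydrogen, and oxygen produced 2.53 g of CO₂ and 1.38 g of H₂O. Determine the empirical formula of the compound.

mol C = 2.53 g CO₂ ÷ 44.009 g/mol = 0.05749 mol
mol H = 2 × 1.38 g H₂O ÷ 18.015 g/mol = 0.1532 mol
mass O = 1.15 − (0.6905 + 0.1544) = 0.3051 g → mol O = 0.3051 ÷ 15.999 = 0.01907 mol
Divide by the smallest (0.01907 mol): C 3.015, H 8.034, O 1.000

C3H8O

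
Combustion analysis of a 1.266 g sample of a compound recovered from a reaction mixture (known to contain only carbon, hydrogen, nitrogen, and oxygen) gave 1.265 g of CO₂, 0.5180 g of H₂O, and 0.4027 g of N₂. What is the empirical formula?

CH2NO

mol C = 1.265 g CO₂ ÷ 44.009 g/mol = 0.028744 mol
mol H = 2 × 0.5180 g H₂O ÷ 18.015 g/mol = 0.057508 mol
mol N = 2 × 0.4027 g N₂ ÷ 28.014 g/mol = 0.028750 mol
mass O = 1.266 − (0.34525 + 0.057968 + 0.40270) = 0.46009 g → mol O = 0.46009 ÷ 15.999 = 0.028757 mol
Divide by the smallest (0.028744 mol): C 1.000, H 2.001, N 1.000, O 1.000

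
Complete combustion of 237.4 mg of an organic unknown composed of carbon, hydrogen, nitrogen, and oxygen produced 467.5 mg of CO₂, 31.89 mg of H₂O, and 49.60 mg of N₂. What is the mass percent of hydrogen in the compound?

mol C = 0.4675 g CO₂ ÷ 44.009 g/mol = 0.010623 mol
mol H = 2 × 0.03189 g H₂O ÷ 18.015 g/mol = 0.0035404 mol
mol N = 2 × 0.04960 g N₂ ÷ 28.014 g/mol = 0.0035411 mol
mass O = 0.2374 − (0.12759 + 0.0035687 + 0.049600) = 0.056641 g → mol O = 0.056641 ÷ 15.999 = 0.0035403 mol
mass % H = 0.0035687 g ÷ 0.2374 g × 100%

1.50%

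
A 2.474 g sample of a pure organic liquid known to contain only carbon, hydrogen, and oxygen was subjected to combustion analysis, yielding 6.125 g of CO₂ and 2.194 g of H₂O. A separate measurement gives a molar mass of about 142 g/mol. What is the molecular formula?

C8H14O2

mol C = 6.125 g CO₂ ÷ 44.009 g/mol = 0.13918 mol
mol H = 2 × 2.194 g H₂O ÷ 18.015 g/mol = 0.24357 mol
mass O = 2.474 − (1.6716 + 0.24552) = 0.55683 g → mol O = 0.55683 ÷ 15.999 = 0.034804 mol
Divide by the smallest (0.034804 mol): C 3.999, H 6.998, O 1.000
Empirical formula: C4H7O
Empirical-formula mass = 71.10 g/mol; 142 ÷ 71.10 ≈ 2, so the molecular formula is C8H14O2.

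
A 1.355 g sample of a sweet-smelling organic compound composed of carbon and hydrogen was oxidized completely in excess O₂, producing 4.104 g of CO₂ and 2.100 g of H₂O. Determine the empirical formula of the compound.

mol C = 4.104 g CO₂ ÷ 44.009 g/mol = 0.093254 mol
mol H = 2 × 2.100 g H₂O ÷ 18.015 g/mol = 0.23314 mol
Divide by the smallest (0.093254 mol): C 1.000, H 2.500
Multiplying each by 2 gives whole numbers: C 2.00, H 5.00

C2H5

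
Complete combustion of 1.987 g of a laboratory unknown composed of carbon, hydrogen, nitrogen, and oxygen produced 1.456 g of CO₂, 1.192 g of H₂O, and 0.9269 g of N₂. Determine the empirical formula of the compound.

CH4N2O

mol C = 1.456 g CO₂ ÷ 44.009 g/mol = 0.033084 mol
mol H = 2 × 1.192 g H₂O ÷ 18.015 g/mol = 0.13233 mol
mol N = 2 × 0.9269 g N₂ ÷ 28.014 g/mol = 0.066174 mol
mass O = 1.987 − (0.39737 + 0.13339 + 0.92690) = 0.52933 g → mol O = 0.52933 ÷ 15.999 = 0.033085 mol
Divide by the smallest (0.033084 mol): C 1.000, H 4.000, N 2.000, O 1.000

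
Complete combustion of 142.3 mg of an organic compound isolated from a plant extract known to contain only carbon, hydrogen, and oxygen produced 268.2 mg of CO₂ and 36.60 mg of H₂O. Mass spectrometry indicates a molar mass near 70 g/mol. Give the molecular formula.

mol C = 0.2682 g CO₂ ÷ 44.009 g/mol = 0.0060942 mol
mol H = 2 × 0.03660 g H₂O ÷ 18.015 g/mol = 0.0040633 mol
mass O = 0.1423 − (0.073198 + 0.0040958) = 0.065007 g → mol O = 0.065007 ÷ 15.999 = 0.0040632 mol
Divide by the smallest (0.0040632 mol): C 1.500, H 1.000, O 1.000
Multiplying each by 2 gives whole numbers: C 3.00, H 2.00, O 2.00
Empirical formula: C3H2O2
Empirical-formula mass = 70.05 g/mol; 70 ÷ 70.05 ≈ 1, so the molecular formula is C3H2O2.

C3H2O2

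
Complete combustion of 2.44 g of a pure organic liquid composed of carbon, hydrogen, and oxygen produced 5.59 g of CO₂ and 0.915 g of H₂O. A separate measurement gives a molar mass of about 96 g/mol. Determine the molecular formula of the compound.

C5H4O2

mol C = 5.59 g CO₂ ÷ 44.009 g/mol = 0.1270 mol
mol H = 2 × 0.915 g H₂O ÷ 18.015 g/mol = 0.1016 mol
mass O = 2.44 − (1.526 + 0.1024) = 0.8120 g → mol O = 0.8120 ÷ 15.999 = 0.05075 mol
Divide by the smallest (0.05075 mol): C 2.503, H 2.002, O 1.000
Multiplying each by 2 gives whole numbers: C 5.01, H 4.00, O 2.00
Empirical formula: C5H4O2
Empirical-formula mass = 96.08 g/mol; 96 ÷ 96.08 ≈ 1, so the molecular formula is C5H4O2.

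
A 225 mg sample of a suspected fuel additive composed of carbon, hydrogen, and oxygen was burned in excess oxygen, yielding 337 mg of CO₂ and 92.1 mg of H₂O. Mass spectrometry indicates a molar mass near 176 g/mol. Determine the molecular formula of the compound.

mol C = 0.337 g CO₂ ÷ 44.009 g/mol = 0.007658 mol
mol H = 2 × 0.0921 g H₂O ÷ 18.015 g/mol = 0.01022 mol
mass O = 0.225 − (0.09197 + 0.01031) = 0.1227 g → mol O = 0.1227 ÷ 15.999 = 0.007670 mol
Divide by the smallest (0.007658 mol): C 1.000, H 1.335, O 1.002
Multiplying each by 3 gives whole numbers: C 3.00, H 4.01, O 3.01
Empirical formula: C3H4O3
Empirical-formula mass = 88.06 g/mol; 176 ÷ 88.06 ≈ 2, so the molecular formula is C6H8O6.

C6H8O6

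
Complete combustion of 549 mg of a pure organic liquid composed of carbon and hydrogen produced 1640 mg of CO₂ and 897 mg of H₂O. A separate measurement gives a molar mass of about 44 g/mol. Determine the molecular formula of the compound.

C3H8

mol C = 1.64 g CO₂ ÷ 44.009 g/mol = 0.03727 mol
mol H = 2 × 0.897 g H₂O ÷ 18.015 g/mol = 0.09958 mol
Divide by the smallest (0.03727 mol): C 1.000, H 2.672
Multiplying each by 3 gives whole numbers: C 3.00, H 8.02
Empirical formula: C3H8
Empirical-formula mass = 44.10 g/mol; 44 ÷ 44.10 ≈ 1, so the molecular formula is C3H8.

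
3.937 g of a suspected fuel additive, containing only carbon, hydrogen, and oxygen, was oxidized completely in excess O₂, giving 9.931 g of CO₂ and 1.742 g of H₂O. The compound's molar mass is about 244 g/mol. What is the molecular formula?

C14H12O4

mol C = 9.931 g CO₂ ÷ 44.009 g/mol = 0.22566 mol
mol H = 2 × 1.742 g H₂O ÷ 18.015 g/mol = 0.19339 mol
mass O = 3.937 − (2.7104 + 0.19494) = 1.0317 g → mol O = 1.0317 ÷ 15.999 = 0.064484 mol
Divide by the smallest (0.064484 mol): C 3.499, H 2.999, O 1.000
Multiplying each by 2 gives whole numbers: C 7.00, H 6.00, O 2.00
Empirical formula: C7H6O2
Empirical-formula mass = 122.12 g/mol; 244 ÷ 122.12 ≈ 2, so the molecular formula is C14H12O4.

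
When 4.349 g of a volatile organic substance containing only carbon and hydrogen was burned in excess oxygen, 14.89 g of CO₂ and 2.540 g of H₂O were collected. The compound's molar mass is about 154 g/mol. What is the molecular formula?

C12H10

mol C = 14.89 g CO₂ ÷ 44.009 g/mol = 0.33834 mol
mol H = 2 × 2.540 g H₂O ÷ 18.015 g/mol = 0.28199 mol
Divide by the smallest (0.28199 mol): C 1.200, H 1.000
Multiplying each by 5 gives whole numbers: C 6.00, H 5.00
Empirical formula: C6H5
Empirical-formula mass = 77.11 g/mol; 154 ÷ 77.11 ≈ 2, so the molecular formula is C12H10.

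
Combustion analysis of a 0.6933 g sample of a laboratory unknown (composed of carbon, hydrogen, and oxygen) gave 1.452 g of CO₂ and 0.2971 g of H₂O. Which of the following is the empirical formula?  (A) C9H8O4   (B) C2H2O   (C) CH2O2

mol C = 1.452 g CO₂ ÷ 44.009 g/mol = 0.032993 mol
mol H = 2 × 0.2971 g H₂O ÷ 18.015 g/mol = 0.032984 mol
mass O = 0.6933 − (0.39628 + 0.033247) = 0.26377 g → mol O = 0.26377 ÷ 15.999 = 0.016487 mol
Divide by the smallest (0.016487 mol): C 2.001, H 2.001, O 1.000

(B) C2H2O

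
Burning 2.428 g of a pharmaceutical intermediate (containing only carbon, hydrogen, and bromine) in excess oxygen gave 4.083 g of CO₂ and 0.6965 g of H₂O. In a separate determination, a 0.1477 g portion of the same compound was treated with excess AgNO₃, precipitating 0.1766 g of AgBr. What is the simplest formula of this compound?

C6H5Br

mol C = 4.083 g CO₂ ÷ 44.009 g/mol = 0.092776 mol
mol H = 2 × 0.6965 g H₂O ÷ 18.015 g/mol = 0.077324 mol
From the AgBr data: mol Br per gram of compound = (0.1766 ÷ 187.772) ÷ 0.1477 = 0.0063677 mol/g, so in the 2.428 g combustion sample mol Br = 0.015461 mol
Divide by the smallest (0.015461 mol): C 6.001, H 5.001, Br 1.000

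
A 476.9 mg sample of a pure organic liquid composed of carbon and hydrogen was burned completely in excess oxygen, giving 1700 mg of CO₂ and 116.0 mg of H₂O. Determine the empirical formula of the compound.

mol C = 1.700 g CO₂ ÷ 44.009 g/mol = 0.038628 mol
mol H = 2 × 0.1160 g H₂O ÷ 18.015 g/mol = 0.012878 mol
Divide by the smallest (0.012878 mol): C 3.000, H 1.000

C3H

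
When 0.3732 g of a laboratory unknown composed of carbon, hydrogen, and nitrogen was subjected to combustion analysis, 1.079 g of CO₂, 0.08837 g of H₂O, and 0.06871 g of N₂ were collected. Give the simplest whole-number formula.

mol C = 1.079 g CO₂ ÷ 44.009 g/mol = 0.024518 mol
mol H = 2 × 0.08837 g H₂O ÷ 18.015 g/mol = 0.0098107 mol
mol N = 2 × 0.06871 g N₂ ÷ 28.014 g/mol = 0.0049054 mol
Divide by the smallest (0.0049054 mol): C 4.998, H 2.000, N 1.000

C5H2N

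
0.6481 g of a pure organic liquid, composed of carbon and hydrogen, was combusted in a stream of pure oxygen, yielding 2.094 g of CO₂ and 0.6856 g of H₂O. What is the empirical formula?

mol C = 2.094 g CO₂ ÷ 44.009 g/mol = 0.047581 mol
mol H = 2 × 0.6856 g H₂O ÷ 18.015 g/mol = 0.076114 mol
Divide by the smallest (0.047581 mol): C 1.000, H 1.600
Multiplying each by 5 gives whole numbers: C 5.00, H 8.00

C5H8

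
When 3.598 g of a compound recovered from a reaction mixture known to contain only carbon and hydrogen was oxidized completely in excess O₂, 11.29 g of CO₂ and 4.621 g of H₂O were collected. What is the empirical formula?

CH2

mol C = 11.29 g CO₂ ÷ 44.009 g/mol = 0.25654 mol
mol H = 2 × 4.621 g H₂O ÷ 18.015 g/mol = 0.51302 mol
Divide by the smallest (0.25654 mol): C 1.000, H 2.000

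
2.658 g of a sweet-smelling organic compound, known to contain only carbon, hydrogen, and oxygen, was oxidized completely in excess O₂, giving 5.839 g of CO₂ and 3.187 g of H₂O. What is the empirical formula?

C3H8O

mol C = 5.839 g CO₂ ÷ 44.009 g/mol = 0.13268 mol
mol H = 2 × 3.187 g H₂O ÷ 18.015 g/mol = 0.35382 mol
mass O = 2.658 − (1.5936 + 0.35665) = 0.70776 g → mol O = 0.70776 ÷ 15.999 = 0.044238 mol
Divide by the smallest (0.044238 mol): C 2.999, H 7.998, O 1.000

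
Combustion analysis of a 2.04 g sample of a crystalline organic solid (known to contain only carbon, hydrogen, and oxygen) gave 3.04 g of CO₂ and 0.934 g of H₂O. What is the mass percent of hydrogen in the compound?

5.1%

mol C = 3.04 g CO₂ ÷ 44.009 g/mol = 0.06908 mol
mol H = 2 × 0.934 g H₂O ÷ 18.015 g/mol = 0.1037 mol
mass O = 2.04 − (0.8297 + 0.1045) = 1.106 g → mol O = 1.106 ÷ 15.999 = 0.06912 mol
mass % H = 0.1045 g ÷ 2.04 g × 100%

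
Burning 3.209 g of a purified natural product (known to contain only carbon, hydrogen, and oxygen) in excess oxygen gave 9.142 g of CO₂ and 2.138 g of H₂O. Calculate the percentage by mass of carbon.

mol C = 9.142 g CO₂ ÷ 44.009 g/mol = 0.20773 mol
mol H = 2 × 2.138 g H₂O ÷ 18.015 g/mol = 0.23736 mol
mass O = 3.209 − (2.4950 + 0.23926) = 0.47470 g → mol O = 0.47470 ÷ 15.999 = 0.029670 mol
mass % C = 2.4950 g ÷ 3.209 g × 100%

77.75%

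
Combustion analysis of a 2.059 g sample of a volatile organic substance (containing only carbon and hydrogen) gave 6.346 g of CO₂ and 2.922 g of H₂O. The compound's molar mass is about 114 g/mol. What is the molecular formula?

C8H18

mol C = 6.346 g CO₂ ÷ 44.009 g/mol = 0.14420 mol
mol H = 2 × 2.922 g H₂O ÷ 18.015 g/mol = 0.32440 mol
Divide by the smallest (0.14420 mol): C 1.000, H 2.250
Multiplying each by 4 gives whole numbers: C 4.00, H 9.00
Empirical formula: C4H9
Empirical-formula mass = 57.12 g/mol; 114 ÷ 57.12 ≈ 2, so the molecular formula is C8H18.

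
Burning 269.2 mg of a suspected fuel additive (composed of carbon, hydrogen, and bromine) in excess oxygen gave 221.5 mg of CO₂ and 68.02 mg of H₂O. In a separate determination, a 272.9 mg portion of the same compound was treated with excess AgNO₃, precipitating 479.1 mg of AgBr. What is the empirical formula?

C2H3Br

mol C = 0.2215 g CO₂ ÷ 44.009 g/mol = 0.0050331 mol
mol H = 2 × 0.06802 g H₂O ÷ 18.015 g/mol = 0.0075515 mol
From the AgBr data: mol Br per gram of compound = (0.4791 ÷ 187.772) ÷ 0.2729 = 0.0093496 mol/g, so in the 0.2692 g combustion sample mol Br = 0.0025169 mol
Divide by the smallest (0.0025169 mol): C 2.000, H 3.000, Br 1.000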